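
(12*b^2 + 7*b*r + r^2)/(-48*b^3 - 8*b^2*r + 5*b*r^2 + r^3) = (3*b + r)/(-12*b^2 + b*r + r^2)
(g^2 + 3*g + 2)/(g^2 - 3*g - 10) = (g + 1)/(g - 5)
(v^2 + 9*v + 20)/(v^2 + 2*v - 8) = (v + 5)/(v - 2)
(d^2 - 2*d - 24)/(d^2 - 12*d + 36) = (d + 4)/(d - 6)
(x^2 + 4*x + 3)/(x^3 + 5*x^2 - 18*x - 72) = (x + 1)/(x^2 + 2*x - 24)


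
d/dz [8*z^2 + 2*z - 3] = 16*z + 2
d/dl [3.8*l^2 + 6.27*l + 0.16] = 7.6*l + 6.27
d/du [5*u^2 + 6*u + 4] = 10*u + 6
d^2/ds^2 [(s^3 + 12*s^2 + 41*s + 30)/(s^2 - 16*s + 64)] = 2*(425*s + 1514)/(s^4 - 32*s^3 + 384*s^2 - 2048*s + 4096)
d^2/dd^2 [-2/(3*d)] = -4/(3*d^3)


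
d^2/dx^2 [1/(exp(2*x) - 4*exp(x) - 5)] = 4*((1 - exp(x))*(-exp(2*x) + 4*exp(x) + 5) - 2*(exp(x) - 2)^2*exp(x))*exp(x)/(-exp(2*x) + 4*exp(x) + 5)^3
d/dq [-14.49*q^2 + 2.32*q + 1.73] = 2.32 - 28.98*q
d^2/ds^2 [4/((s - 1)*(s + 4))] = 8*((s - 1)^2 + (s - 1)*(s + 4) + (s + 4)^2)/((s - 1)^3*(s + 4)^3)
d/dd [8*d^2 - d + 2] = 16*d - 1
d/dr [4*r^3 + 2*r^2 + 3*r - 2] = 12*r^2 + 4*r + 3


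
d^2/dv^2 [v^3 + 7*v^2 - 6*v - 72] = 6*v + 14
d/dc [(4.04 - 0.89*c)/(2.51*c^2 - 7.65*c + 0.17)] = (2.2339*c^2 - 20.2808*c + 30.7547)/(6.3001*c^4 - 38.403*c^3 + 59.3759*c^2 - 2.601*c + 0.0289)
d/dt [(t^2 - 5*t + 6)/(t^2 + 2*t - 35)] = (7*t^2 - 82*t + 163)/(t^4 + 4*t^3 - 66*t^2 - 140*t + 1225)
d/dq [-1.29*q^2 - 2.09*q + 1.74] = -2.58*q - 2.09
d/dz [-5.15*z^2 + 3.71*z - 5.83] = 3.71 - 10.3*z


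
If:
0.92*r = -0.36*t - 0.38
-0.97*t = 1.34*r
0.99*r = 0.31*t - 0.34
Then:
No Solution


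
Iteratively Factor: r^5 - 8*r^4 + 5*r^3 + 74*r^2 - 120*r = (r + 3)*(r^4 - 11*r^3 + 38*r^2 - 40*r) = (r - 4)*(r + 3)*(r^3 - 7*r^2 + 10*r) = (r - 4)*(r - 2)*(r + 3)*(r^2 - 5*r) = (r - 5)*(r - 4)*(r - 2)*(r + 3)*(r)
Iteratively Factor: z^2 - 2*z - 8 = (z + 2)*(z - 4)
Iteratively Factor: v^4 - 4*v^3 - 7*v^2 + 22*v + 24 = (v - 4)*(v^3 - 7*v - 6) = (v - 4)*(v + 1)*(v^2 - v - 6) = (v - 4)*(v - 3)*(v + 1)*(v + 2)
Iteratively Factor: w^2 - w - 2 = (w - 2)*(w + 1)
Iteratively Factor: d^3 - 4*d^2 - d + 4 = (d - 4)*(d^2 - 1) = (d - 4)*(d + 1)*(d - 1)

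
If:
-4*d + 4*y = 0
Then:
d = y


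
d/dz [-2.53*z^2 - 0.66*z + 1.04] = -5.06*z - 0.66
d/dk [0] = 0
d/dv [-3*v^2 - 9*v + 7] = -6*v - 9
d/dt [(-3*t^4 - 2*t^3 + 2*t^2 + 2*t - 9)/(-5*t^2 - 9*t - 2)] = (30*t^5 + 91*t^4 + 60*t^3 + 4*t^2 - 98*t - 85)/(25*t^4 + 90*t^3 + 101*t^2 + 36*t + 4)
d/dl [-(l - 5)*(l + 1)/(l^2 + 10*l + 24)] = 2*(-7*l^2 - 29*l + 23)/(l^4 + 20*l^3 + 148*l^2 + 480*l + 576)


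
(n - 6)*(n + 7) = n^2 + n - 42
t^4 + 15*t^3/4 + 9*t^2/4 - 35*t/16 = t*(t - 1/2)*(t + 7/4)*(t + 5/2)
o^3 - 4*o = o*(o - 2)*(o + 2)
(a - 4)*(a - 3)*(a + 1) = a^3 - 6*a^2 + 5*a + 12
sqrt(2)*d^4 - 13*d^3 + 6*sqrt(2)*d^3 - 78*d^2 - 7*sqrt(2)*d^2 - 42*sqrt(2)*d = d*(d + 6)*(d - 7*sqrt(2))*(sqrt(2)*d + 1)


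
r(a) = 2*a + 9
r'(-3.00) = 2.00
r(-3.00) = 3.00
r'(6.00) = 2.00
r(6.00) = 21.00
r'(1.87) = 2.00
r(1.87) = 12.74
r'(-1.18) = 2.00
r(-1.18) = 6.64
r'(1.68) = 2.00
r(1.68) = 12.36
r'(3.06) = 2.00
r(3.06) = 15.12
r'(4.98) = 2.00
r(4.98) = 18.96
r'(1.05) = 2.00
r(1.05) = 11.10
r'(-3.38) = 2.00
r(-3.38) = 2.24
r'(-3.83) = 2.00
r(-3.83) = 1.34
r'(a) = 2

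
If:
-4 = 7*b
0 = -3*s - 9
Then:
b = -4/7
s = -3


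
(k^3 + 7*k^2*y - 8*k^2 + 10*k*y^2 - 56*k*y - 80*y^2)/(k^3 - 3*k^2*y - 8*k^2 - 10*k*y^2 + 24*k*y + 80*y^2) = (-k - 5*y)/(-k + 5*y)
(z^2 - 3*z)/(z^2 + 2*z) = (z - 3)/(z + 2)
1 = 1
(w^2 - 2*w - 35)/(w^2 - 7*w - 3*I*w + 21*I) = (w + 5)/(w - 3*I)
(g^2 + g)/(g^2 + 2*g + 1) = g/(g + 1)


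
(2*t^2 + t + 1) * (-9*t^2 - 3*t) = -18*t^4 - 15*t^3 - 12*t^2 - 3*t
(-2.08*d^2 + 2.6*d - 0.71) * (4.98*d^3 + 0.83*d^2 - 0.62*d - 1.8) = -10.3584*d^5 + 11.2216*d^4 - 0.0882000000000001*d^3 + 1.5427*d^2 - 4.2398*d + 1.278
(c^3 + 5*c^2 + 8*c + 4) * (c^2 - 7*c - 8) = c^5 - 2*c^4 - 35*c^3 - 92*c^2 - 92*c - 32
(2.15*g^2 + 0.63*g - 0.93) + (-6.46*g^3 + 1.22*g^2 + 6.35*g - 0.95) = -6.46*g^3 + 3.37*g^2 + 6.98*g - 1.88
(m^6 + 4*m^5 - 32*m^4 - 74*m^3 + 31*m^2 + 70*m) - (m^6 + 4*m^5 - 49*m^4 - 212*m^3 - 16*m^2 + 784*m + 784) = 17*m^4 + 138*m^3 + 47*m^2 - 714*m - 784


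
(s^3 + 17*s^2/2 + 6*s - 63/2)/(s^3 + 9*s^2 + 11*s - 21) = (s - 3/2)/(s - 1)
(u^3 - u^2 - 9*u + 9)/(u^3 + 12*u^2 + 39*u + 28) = (u^3 - u^2 - 9*u + 9)/(u^3 + 12*u^2 + 39*u + 28)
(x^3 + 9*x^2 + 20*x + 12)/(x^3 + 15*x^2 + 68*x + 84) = (x + 1)/(x + 7)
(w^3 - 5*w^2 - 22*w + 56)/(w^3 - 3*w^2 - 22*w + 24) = (w^2 - 9*w + 14)/(w^2 - 7*w + 6)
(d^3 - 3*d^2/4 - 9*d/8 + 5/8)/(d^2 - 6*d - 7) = (8*d^2 - 14*d + 5)/(8*(d - 7))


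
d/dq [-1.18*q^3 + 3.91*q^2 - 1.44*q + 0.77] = -3.54*q^2 + 7.82*q - 1.44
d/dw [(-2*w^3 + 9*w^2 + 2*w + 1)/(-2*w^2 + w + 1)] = (4*w^4 - 4*w^3 + 7*w^2 + 22*w + 1)/(4*w^4 - 4*w^3 - 3*w^2 + 2*w + 1)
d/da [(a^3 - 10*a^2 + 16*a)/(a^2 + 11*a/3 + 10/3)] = 3*(3*a^4 + 22*a^3 - 128*a^2 - 200*a + 160)/(9*a^4 + 66*a^3 + 181*a^2 + 220*a + 100)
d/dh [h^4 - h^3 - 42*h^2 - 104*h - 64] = 4*h^3 - 3*h^2 - 84*h - 104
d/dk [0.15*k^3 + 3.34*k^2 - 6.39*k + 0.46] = 0.45*k^2 + 6.68*k - 6.39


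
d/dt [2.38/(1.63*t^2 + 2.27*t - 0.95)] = (-7.7588*t - 5.4026)/(1.63*t^2 + 2.27*t - 0.95)^2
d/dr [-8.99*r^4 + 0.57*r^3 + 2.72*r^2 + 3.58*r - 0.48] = -35.96*r^3 + 1.71*r^2 + 5.44*r + 3.58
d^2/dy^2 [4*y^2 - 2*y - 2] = 8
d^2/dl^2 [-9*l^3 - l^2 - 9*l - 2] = -54*l - 2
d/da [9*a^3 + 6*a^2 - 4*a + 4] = 27*a^2 + 12*a - 4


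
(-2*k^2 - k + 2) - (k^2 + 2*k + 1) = -3*k^2 - 3*k + 1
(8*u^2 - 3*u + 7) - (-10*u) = 8*u^2 + 7*u + 7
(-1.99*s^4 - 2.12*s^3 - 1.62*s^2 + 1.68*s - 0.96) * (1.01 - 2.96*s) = 5.8904*s^5 + 4.2653*s^4 + 2.654*s^3 - 6.609*s^2 + 4.5384*s - 0.9696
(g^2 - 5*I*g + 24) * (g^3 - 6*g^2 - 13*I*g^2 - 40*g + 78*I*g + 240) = g^5 - 6*g^4 - 18*I*g^4 - 81*g^3 + 108*I*g^3 + 486*g^2 - 112*I*g^2 - 960*g + 672*I*g + 5760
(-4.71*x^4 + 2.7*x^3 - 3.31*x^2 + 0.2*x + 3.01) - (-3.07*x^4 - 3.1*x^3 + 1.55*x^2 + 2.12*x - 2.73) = -1.64*x^4 + 5.8*x^3 - 4.86*x^2 - 1.92*x + 5.74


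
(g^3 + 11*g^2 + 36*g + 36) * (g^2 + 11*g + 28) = g^5 + 22*g^4 + 185*g^3 + 740*g^2 + 1404*g + 1008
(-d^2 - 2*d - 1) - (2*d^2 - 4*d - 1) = -3*d^2 + 2*d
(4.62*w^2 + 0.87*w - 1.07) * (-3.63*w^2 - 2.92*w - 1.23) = -16.7706*w^4 - 16.6485*w^3 - 4.3389*w^2 + 2.0543*w + 1.3161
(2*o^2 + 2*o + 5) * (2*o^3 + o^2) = 4*o^5 + 6*o^4 + 12*o^3 + 5*o^2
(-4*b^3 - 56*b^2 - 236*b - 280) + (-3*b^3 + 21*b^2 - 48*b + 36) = -7*b^3 - 35*b^2 - 284*b - 244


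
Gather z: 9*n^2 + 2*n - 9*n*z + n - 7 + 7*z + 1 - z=9*n^2 + 3*n + z*(6 - 9*n) - 6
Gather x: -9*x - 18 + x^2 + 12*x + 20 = x^2 + 3*x + 2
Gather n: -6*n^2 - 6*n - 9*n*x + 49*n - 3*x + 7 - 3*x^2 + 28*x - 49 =-6*n^2 + n*(43 - 9*x) - 3*x^2 + 25*x - 42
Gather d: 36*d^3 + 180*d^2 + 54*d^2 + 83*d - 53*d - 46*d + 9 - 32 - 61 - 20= 36*d^3 + 234*d^2 - 16*d - 104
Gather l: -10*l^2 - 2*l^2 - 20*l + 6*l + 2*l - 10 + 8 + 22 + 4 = -12*l^2 - 12*l + 24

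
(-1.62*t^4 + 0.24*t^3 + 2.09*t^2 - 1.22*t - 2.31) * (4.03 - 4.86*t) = 7.8732*t^5 - 7.695*t^4 - 9.1902*t^3 + 14.3519*t^2 + 6.31*t - 9.3093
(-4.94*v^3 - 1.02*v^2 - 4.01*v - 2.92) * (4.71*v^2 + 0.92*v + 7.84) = -23.2674*v^5 - 9.349*v^4 - 58.5551*v^3 - 25.4392*v^2 - 34.1248*v - 22.8928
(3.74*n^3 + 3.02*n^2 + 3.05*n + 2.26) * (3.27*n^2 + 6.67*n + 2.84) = 12.2298*n^5 + 34.8212*n^4 + 40.7385*n^3 + 36.3105*n^2 + 23.7362*n + 6.4184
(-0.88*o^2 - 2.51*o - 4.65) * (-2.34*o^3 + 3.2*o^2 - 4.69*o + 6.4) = 2.0592*o^5 + 3.0574*o^4 + 6.9762*o^3 - 8.7401*o^2 + 5.7445*o - 29.76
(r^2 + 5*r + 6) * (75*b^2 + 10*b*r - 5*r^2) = 75*b^2*r^2 + 375*b^2*r + 450*b^2 + 10*b*r^3 + 50*b*r^2 + 60*b*r - 5*r^4 - 25*r^3 - 30*r^2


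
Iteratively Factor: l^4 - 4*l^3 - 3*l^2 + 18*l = (l - 3)*(l^3 - l^2 - 6*l) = l*(l - 3)*(l^2 - l - 6) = l*(l - 3)*(l + 2)*(l - 3)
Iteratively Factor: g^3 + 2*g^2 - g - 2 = (g + 2)*(g^2 - 1) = (g - 1)*(g + 2)*(g + 1)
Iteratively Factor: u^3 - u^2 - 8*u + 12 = (u + 3)*(u^2 - 4*u + 4) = (u - 2)*(u + 3)*(u - 2)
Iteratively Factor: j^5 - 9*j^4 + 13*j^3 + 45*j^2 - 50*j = (j - 5)*(j^4 - 4*j^3 - 7*j^2 + 10*j) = (j - 5)*(j - 1)*(j^3 - 3*j^2 - 10*j) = (j - 5)^2*(j - 1)*(j^2 + 2*j) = j*(j - 5)^2*(j - 1)*(j + 2)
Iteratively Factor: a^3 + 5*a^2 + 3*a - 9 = (a + 3)*(a^2 + 2*a - 3) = (a + 3)^2*(a - 1)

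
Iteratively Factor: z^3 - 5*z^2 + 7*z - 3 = (z - 1)*(z^2 - 4*z + 3) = (z - 1)^2*(z - 3)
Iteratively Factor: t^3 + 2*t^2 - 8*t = (t + 4)*(t^2 - 2*t) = (t - 2)*(t + 4)*(t)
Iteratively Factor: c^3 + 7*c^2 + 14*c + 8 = (c + 1)*(c^2 + 6*c + 8) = (c + 1)*(c + 2)*(c + 4)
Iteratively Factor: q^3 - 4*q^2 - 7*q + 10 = (q + 2)*(q^2 - 6*q + 5) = (q - 5)*(q + 2)*(q - 1)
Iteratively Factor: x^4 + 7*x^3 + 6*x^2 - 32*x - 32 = (x - 2)*(x^3 + 9*x^2 + 24*x + 16) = (x - 2)*(x + 4)*(x^2 + 5*x + 4) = (x - 2)*(x + 1)*(x + 4)*(x + 4)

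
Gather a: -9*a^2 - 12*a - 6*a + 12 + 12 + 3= -9*a^2 - 18*a + 27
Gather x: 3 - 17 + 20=6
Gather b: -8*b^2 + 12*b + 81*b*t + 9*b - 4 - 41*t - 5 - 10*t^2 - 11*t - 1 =-8*b^2 + b*(81*t + 21) - 10*t^2 - 52*t - 10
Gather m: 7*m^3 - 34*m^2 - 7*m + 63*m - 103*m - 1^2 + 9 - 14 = 7*m^3 - 34*m^2 - 47*m - 6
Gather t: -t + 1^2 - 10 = -t - 9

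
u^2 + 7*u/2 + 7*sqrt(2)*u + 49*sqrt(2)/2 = (u + 7/2)*(u + 7*sqrt(2))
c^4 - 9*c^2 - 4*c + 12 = (c - 3)*(c - 1)*(c + 2)^2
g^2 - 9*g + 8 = (g - 8)*(g - 1)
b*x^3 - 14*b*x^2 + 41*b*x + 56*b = (x - 8)*(x - 7)*(b*x + b)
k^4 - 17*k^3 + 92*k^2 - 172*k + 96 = (k - 8)*(k - 6)*(k - 2)*(k - 1)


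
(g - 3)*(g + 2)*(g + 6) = g^3 + 5*g^2 - 12*g - 36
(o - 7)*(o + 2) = o^2 - 5*o - 14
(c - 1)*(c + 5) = c^2 + 4*c - 5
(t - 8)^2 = t^2 - 16*t + 64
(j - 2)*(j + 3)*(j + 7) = j^3 + 8*j^2 + j - 42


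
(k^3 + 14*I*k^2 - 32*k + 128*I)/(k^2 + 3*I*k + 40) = (k^2 + 6*I*k + 16)/(k - 5*I)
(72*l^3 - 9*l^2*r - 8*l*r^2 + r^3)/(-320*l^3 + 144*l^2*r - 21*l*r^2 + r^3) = (-9*l^2 + r^2)/(40*l^2 - 13*l*r + r^2)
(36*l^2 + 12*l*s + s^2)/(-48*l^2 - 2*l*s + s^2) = (6*l + s)/(-8*l + s)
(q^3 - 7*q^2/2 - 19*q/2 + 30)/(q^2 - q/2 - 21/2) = (2*q^2 - 13*q + 20)/(2*q - 7)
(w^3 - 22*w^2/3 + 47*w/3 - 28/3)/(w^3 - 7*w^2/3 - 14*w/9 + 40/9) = 3*(3*w^3 - 22*w^2 + 47*w - 28)/(9*w^3 - 21*w^2 - 14*w + 40)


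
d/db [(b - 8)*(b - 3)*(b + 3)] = 3*b^2 - 16*b - 9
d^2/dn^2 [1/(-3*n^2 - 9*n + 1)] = 6*(3*n^2 + 9*n - 3*(2*n + 3)^2 - 1)/(3*n^2 + 9*n - 1)^3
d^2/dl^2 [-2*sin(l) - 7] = 2*sin(l)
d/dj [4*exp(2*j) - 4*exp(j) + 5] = (8*exp(j) - 4)*exp(j)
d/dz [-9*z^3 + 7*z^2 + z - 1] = -27*z^2 + 14*z + 1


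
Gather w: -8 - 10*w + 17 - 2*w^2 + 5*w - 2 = -2*w^2 - 5*w + 7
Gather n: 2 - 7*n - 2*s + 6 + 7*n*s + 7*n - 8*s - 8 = 7*n*s - 10*s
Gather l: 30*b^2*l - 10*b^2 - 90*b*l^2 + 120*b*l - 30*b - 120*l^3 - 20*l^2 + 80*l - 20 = -10*b^2 - 30*b - 120*l^3 + l^2*(-90*b - 20) + l*(30*b^2 + 120*b + 80) - 20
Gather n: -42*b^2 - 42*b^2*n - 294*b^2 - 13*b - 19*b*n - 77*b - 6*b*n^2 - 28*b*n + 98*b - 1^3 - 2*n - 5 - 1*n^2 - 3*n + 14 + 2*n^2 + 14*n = -336*b^2 + 8*b + n^2*(1 - 6*b) + n*(-42*b^2 - 47*b + 9) + 8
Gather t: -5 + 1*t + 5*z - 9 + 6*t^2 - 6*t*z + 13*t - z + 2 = 6*t^2 + t*(14 - 6*z) + 4*z - 12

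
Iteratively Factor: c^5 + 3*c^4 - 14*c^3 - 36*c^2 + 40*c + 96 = (c + 2)*(c^4 + c^3 - 16*c^2 - 4*c + 48) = (c + 2)*(c + 4)*(c^3 - 3*c^2 - 4*c + 12) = (c - 2)*(c + 2)*(c + 4)*(c^2 - c - 6) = (c - 3)*(c - 2)*(c + 2)*(c + 4)*(c + 2)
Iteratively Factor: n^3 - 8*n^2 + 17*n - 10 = (n - 5)*(n^2 - 3*n + 2) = (n - 5)*(n - 1)*(n - 2)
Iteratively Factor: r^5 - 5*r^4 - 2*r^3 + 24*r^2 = (r)*(r^4 - 5*r^3 - 2*r^2 + 24*r) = r*(r - 4)*(r^3 - r^2 - 6*r) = r*(r - 4)*(r - 3)*(r^2 + 2*r) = r*(r - 4)*(r - 3)*(r + 2)*(r)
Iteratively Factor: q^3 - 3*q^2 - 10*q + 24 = (q + 3)*(q^2 - 6*q + 8) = (q - 4)*(q + 3)*(q - 2)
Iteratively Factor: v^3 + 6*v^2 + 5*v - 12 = (v + 3)*(v^2 + 3*v - 4) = (v - 1)*(v + 3)*(v + 4)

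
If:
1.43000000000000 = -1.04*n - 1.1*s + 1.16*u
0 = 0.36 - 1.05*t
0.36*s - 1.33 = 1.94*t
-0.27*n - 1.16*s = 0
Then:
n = -23.81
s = 5.54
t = 0.34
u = -14.86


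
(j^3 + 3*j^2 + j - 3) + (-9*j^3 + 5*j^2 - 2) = -8*j^3 + 8*j^2 + j - 5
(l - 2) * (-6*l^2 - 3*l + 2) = -6*l^3 + 9*l^2 + 8*l - 4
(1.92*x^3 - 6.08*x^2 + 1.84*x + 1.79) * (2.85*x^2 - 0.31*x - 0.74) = 5.472*x^5 - 17.9232*x^4 + 5.708*x^3 + 9.0303*x^2 - 1.9165*x - 1.3246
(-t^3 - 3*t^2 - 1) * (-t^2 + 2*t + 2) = t^5 + t^4 - 8*t^3 - 5*t^2 - 2*t - 2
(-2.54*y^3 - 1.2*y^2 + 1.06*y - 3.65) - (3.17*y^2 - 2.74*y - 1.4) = -2.54*y^3 - 4.37*y^2 + 3.8*y - 2.25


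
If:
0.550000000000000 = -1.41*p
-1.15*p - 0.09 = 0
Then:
No Solution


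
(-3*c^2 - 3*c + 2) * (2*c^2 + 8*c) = -6*c^4 - 30*c^3 - 20*c^2 + 16*c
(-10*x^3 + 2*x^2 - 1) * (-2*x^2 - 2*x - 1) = 20*x^5 + 16*x^4 + 6*x^3 + 2*x + 1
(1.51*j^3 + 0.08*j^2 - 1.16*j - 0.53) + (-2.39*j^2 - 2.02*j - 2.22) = 1.51*j^3 - 2.31*j^2 - 3.18*j - 2.75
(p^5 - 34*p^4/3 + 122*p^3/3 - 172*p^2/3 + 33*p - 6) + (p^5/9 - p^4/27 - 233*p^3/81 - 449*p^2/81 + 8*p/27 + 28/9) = 10*p^5/9 - 307*p^4/27 + 3061*p^3/81 - 5093*p^2/81 + 899*p/27 - 26/9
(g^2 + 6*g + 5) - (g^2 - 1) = 6*g + 6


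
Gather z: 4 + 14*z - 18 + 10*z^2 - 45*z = 10*z^2 - 31*z - 14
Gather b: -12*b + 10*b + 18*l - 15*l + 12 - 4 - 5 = -2*b + 3*l + 3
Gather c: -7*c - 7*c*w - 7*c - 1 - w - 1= c*(-7*w - 14) - w - 2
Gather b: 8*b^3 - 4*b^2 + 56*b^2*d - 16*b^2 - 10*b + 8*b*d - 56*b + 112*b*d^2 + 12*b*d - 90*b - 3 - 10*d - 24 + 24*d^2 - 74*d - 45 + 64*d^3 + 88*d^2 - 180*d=8*b^3 + b^2*(56*d - 20) + b*(112*d^2 + 20*d - 156) + 64*d^3 + 112*d^2 - 264*d - 72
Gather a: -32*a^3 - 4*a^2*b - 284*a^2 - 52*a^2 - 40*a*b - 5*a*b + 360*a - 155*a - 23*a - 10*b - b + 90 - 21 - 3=-32*a^3 + a^2*(-4*b - 336) + a*(182 - 45*b) - 11*b + 66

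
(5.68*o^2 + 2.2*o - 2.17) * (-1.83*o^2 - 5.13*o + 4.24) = -10.3944*o^4 - 33.1644*o^3 + 16.7683*o^2 + 20.4601*o - 9.2008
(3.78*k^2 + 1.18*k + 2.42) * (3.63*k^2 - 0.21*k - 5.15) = 13.7214*k^4 + 3.4896*k^3 - 10.9302*k^2 - 6.5852*k - 12.463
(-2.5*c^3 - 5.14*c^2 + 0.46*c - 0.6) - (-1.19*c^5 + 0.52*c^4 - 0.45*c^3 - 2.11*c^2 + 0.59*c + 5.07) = 1.19*c^5 - 0.52*c^4 - 2.05*c^3 - 3.03*c^2 - 0.13*c - 5.67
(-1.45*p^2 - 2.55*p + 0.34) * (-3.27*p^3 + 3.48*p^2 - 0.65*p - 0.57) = 4.7415*p^5 + 3.2925*p^4 - 9.0433*p^3 + 3.6672*p^2 + 1.2325*p - 0.1938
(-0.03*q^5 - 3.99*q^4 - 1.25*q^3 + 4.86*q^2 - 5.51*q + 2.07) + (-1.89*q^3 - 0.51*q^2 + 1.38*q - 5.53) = -0.03*q^5 - 3.99*q^4 - 3.14*q^3 + 4.35*q^2 - 4.13*q - 3.46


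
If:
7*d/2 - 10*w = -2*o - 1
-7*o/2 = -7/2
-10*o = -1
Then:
No Solution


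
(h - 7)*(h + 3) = h^2 - 4*h - 21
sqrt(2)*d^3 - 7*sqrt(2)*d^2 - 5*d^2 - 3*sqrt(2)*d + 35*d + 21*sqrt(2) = (d - 7)*(d - 3*sqrt(2))*(sqrt(2)*d + 1)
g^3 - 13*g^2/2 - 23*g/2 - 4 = (g - 8)*(g + 1/2)*(g + 1)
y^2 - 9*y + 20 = (y - 5)*(y - 4)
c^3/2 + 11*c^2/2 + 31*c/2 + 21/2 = (c/2 + 1/2)*(c + 3)*(c + 7)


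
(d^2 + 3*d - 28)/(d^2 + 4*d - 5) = (d^2 + 3*d - 28)/(d^2 + 4*d - 5)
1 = 1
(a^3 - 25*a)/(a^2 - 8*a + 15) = a*(a + 5)/(a - 3)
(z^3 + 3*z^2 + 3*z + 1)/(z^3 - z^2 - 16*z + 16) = (z^3 + 3*z^2 + 3*z + 1)/(z^3 - z^2 - 16*z + 16)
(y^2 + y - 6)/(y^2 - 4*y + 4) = (y + 3)/(y - 2)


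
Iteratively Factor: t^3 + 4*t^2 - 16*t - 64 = (t - 4)*(t^2 + 8*t + 16) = (t - 4)*(t + 4)*(t + 4)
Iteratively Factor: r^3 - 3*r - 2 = (r + 1)*(r^2 - r - 2) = (r - 2)*(r + 1)*(r + 1)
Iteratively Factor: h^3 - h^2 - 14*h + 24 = (h - 2)*(h^2 + h - 12) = (h - 2)*(h + 4)*(h - 3)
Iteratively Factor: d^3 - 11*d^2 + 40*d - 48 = (d - 4)*(d^2 - 7*d + 12) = (d - 4)*(d - 3)*(d - 4)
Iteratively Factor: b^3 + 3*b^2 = (b + 3)*(b^2) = b*(b + 3)*(b)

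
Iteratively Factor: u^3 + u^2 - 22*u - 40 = (u + 4)*(u^2 - 3*u - 10) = (u - 5)*(u + 4)*(u + 2)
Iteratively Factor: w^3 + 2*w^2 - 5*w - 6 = (w - 2)*(w^2 + 4*w + 3) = (w - 2)*(w + 1)*(w + 3)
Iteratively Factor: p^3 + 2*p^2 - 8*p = (p)*(p^2 + 2*p - 8) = p*(p - 2)*(p + 4)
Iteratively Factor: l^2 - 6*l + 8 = (l - 4)*(l - 2)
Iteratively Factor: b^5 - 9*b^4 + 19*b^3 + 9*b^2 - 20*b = (b - 4)*(b^4 - 5*b^3 - b^2 + 5*b) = (b - 5)*(b - 4)*(b^3 - b) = (b - 5)*(b - 4)*(b - 1)*(b^2 + b) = b*(b - 5)*(b - 4)*(b - 1)*(b + 1)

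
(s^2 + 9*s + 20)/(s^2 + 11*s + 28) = (s + 5)/(s + 7)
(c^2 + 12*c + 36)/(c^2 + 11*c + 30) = (c + 6)/(c + 5)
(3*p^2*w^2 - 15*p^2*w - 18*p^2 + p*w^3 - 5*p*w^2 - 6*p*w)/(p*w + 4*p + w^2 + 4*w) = p*(3*p*w^2 - 15*p*w - 18*p + w^3 - 5*w^2 - 6*w)/(p*w + 4*p + w^2 + 4*w)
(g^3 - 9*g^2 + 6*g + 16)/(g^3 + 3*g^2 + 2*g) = (g^2 - 10*g + 16)/(g*(g + 2))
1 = 1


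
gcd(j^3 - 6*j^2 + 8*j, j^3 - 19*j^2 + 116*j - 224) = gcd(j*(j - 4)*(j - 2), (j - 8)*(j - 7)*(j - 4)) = j - 4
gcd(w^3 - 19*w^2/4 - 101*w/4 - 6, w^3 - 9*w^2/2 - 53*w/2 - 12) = w^2 - 5*w - 24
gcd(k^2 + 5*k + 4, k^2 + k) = k + 1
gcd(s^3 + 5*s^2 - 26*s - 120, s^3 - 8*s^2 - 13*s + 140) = s^2 - s - 20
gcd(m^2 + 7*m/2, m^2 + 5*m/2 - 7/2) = m + 7/2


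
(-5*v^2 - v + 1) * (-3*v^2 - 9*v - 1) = 15*v^4 + 48*v^3 + 11*v^2 - 8*v - 1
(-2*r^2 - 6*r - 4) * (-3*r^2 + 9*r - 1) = 6*r^4 - 40*r^2 - 30*r + 4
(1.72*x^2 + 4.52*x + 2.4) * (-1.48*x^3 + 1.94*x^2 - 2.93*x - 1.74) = -2.5456*x^5 - 3.3528*x^4 + 0.177199999999999*x^3 - 11.5804*x^2 - 14.8968*x - 4.176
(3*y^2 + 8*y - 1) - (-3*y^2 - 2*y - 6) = 6*y^2 + 10*y + 5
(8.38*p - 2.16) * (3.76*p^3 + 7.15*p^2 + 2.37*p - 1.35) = 31.5088*p^4 + 51.7954*p^3 + 4.4166*p^2 - 16.4322*p + 2.916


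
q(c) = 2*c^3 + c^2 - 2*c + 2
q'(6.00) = 226.00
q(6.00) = 458.00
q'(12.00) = 886.00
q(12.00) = 3578.00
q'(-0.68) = -0.59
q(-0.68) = 3.19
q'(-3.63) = 69.80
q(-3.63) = -73.23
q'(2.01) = 26.26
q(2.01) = 18.26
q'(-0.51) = -1.46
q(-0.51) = 3.01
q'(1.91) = 23.71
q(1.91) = 15.76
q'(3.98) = 101.00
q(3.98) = 135.97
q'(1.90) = 23.46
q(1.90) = 15.53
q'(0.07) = -1.83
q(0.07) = 1.87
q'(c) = 6*c^2 + 2*c - 2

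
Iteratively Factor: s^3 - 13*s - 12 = (s + 1)*(s^2 - s - 12) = (s - 4)*(s + 1)*(s + 3)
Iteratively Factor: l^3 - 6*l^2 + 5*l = (l - 5)*(l^2 - l) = (l - 5)*(l - 1)*(l)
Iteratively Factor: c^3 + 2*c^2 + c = (c + 1)*(c^2 + c) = c*(c + 1)*(c + 1)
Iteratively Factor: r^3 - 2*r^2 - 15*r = (r)*(r^2 - 2*r - 15) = r*(r + 3)*(r - 5)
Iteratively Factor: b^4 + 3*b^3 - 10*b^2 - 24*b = (b + 4)*(b^3 - b^2 - 6*b) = (b + 2)*(b + 4)*(b^2 - 3*b) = (b - 3)*(b + 2)*(b + 4)*(b)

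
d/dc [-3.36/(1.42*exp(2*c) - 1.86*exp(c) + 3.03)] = (9.5424*exp(c) - 6.2496)*exp(c)/(1.42*exp(2*c) - 1.86*exp(c) + 3.03)^2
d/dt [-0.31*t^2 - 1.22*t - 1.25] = -0.62*t - 1.22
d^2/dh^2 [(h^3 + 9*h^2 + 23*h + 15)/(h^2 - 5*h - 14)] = 2*(107*h^3 + 633*h^2 + 1329*h + 739)/(h^6 - 15*h^5 + 33*h^4 + 295*h^3 - 462*h^2 - 2940*h - 2744)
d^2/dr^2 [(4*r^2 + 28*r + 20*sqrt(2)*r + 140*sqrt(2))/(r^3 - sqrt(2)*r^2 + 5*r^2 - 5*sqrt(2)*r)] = 8*(r^6 + 21*r^5 + 15*sqrt(2)*r^5 + 75*r^4 + 279*sqrt(2)*r^4 - 431*r^3 + 1525*sqrt(2)*r^3 - 3150*r^2 + 2835*sqrt(2)*r^2 - 5250*r + 1050*sqrt(2)*r + 1750*sqrt(2))/(r^3*(r^6 - 3*sqrt(2)*r^5 + 15*r^5 - 45*sqrt(2)*r^4 + 81*r^4 - 227*sqrt(2)*r^3 + 215*r^3 - 405*sqrt(2)*r^2 + 450*r^2 - 150*sqrt(2)*r + 750*r - 250*sqrt(2)))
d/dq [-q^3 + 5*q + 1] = 5 - 3*q^2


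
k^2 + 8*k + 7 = (k + 1)*(k + 7)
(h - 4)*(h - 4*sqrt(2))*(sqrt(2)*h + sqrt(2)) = sqrt(2)*h^3 - 8*h^2 - 3*sqrt(2)*h^2 - 4*sqrt(2)*h + 24*h + 32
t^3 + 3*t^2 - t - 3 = (t - 1)*(t + 1)*(t + 3)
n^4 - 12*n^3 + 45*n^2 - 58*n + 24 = (n - 6)*(n - 4)*(n - 1)^2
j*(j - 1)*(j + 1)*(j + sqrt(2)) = j^4 + sqrt(2)*j^3 - j^2 - sqrt(2)*j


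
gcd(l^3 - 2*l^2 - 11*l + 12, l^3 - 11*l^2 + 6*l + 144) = l + 3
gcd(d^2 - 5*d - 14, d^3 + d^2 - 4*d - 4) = d + 2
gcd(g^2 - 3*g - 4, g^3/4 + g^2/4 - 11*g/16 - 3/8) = 1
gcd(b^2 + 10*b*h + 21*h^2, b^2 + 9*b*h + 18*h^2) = b + 3*h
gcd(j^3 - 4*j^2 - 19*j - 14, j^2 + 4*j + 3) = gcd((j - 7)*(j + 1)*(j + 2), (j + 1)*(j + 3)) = j + 1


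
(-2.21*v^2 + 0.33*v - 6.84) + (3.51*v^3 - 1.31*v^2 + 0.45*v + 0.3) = 3.51*v^3 - 3.52*v^2 + 0.78*v - 6.54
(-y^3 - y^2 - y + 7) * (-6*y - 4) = 6*y^4 + 10*y^3 + 10*y^2 - 38*y - 28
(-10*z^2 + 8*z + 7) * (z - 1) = -10*z^3 + 18*z^2 - z - 7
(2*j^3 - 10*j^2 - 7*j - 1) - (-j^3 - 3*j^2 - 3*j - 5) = 3*j^3 - 7*j^2 - 4*j + 4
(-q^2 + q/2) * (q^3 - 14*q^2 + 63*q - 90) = -q^5 + 29*q^4/2 - 70*q^3 + 243*q^2/2 - 45*q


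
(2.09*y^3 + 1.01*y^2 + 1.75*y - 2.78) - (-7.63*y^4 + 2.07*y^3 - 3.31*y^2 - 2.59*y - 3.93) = 7.63*y^4 + 0.02*y^3 + 4.32*y^2 + 4.34*y + 1.15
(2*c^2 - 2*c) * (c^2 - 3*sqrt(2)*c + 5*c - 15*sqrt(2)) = 2*c^4 - 6*sqrt(2)*c^3 + 8*c^3 - 24*sqrt(2)*c^2 - 10*c^2 + 30*sqrt(2)*c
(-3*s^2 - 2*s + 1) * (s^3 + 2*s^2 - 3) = -3*s^5 - 8*s^4 - 3*s^3 + 11*s^2 + 6*s - 3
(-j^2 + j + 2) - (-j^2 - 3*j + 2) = 4*j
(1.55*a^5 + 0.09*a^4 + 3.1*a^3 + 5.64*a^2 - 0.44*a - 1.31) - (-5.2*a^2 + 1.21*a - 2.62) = 1.55*a^5 + 0.09*a^4 + 3.1*a^3 + 10.84*a^2 - 1.65*a + 1.31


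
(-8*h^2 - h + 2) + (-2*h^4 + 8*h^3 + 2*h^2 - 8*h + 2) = -2*h^4 + 8*h^3 - 6*h^2 - 9*h + 4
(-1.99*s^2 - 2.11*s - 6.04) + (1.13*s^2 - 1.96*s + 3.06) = -0.86*s^2 - 4.07*s - 2.98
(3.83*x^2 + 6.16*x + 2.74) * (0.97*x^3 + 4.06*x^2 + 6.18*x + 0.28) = 3.7151*x^5 + 21.525*x^4 + 51.3368*x^3 + 50.2656*x^2 + 18.658*x + 0.7672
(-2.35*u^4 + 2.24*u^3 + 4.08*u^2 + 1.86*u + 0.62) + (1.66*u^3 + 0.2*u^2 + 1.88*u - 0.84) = -2.35*u^4 + 3.9*u^3 + 4.28*u^2 + 3.74*u - 0.22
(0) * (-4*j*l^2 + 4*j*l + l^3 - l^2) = 0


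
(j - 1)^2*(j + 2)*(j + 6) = j^4 + 6*j^3 - 3*j^2 - 16*j + 12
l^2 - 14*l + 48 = (l - 8)*(l - 6)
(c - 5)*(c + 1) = c^2 - 4*c - 5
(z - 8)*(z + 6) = z^2 - 2*z - 48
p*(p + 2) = p^2 + 2*p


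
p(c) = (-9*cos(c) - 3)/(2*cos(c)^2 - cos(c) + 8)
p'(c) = (4*sin(c)*cos(c) - sin(c))*(-9*cos(c) - 3)/(2*cos(c)^2 - cos(c) + 8)^2 + 9*sin(c)/(2*cos(c)^2 - cos(c) + 8)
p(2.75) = 0.50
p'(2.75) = 0.24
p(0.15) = -1.33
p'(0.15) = 0.08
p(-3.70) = 0.45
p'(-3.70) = 0.36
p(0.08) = -1.33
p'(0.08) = 0.04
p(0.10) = -1.33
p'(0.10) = 0.06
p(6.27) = -1.33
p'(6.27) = -0.01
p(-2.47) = 0.40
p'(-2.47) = -0.46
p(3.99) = 0.31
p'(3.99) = -0.62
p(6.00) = -1.31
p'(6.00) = -0.17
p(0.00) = -1.33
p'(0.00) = 0.00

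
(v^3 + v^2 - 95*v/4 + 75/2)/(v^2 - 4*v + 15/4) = (2*v^2 + 7*v - 30)/(2*v - 3)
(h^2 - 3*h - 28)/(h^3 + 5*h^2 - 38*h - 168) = (h - 7)/(h^2 + h - 42)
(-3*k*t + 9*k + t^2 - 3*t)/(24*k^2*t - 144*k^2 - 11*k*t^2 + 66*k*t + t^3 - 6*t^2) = (t - 3)/(-8*k*t + 48*k + t^2 - 6*t)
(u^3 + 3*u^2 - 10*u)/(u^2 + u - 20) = u*(u - 2)/(u - 4)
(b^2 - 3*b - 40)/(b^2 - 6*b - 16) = (b + 5)/(b + 2)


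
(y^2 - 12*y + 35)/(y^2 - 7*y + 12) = (y^2 - 12*y + 35)/(y^2 - 7*y + 12)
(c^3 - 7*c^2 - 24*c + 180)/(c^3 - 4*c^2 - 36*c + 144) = (c^2 - c - 30)/(c^2 + 2*c - 24)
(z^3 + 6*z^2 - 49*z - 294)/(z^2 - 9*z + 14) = (z^2 + 13*z + 42)/(z - 2)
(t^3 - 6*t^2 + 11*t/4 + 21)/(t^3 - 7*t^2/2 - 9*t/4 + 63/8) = 2*(t - 4)/(2*t - 3)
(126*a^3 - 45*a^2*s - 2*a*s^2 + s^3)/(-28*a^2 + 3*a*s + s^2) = (18*a^2 - 9*a*s + s^2)/(-4*a + s)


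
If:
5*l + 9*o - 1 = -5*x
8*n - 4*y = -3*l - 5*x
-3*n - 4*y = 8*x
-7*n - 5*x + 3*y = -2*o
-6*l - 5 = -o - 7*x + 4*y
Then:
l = 1324/2649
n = -2824/2649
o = -533/883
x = 2084/2649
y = -2050/2649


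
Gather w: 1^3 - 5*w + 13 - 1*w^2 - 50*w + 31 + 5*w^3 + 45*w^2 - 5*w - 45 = 5*w^3 + 44*w^2 - 60*w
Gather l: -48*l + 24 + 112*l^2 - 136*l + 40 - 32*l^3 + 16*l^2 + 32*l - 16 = -32*l^3 + 128*l^2 - 152*l + 48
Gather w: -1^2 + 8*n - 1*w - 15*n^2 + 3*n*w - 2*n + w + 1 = -15*n^2 + 3*n*w + 6*n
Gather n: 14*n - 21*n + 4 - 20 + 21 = 5 - 7*n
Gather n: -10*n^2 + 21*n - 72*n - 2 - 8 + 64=-10*n^2 - 51*n + 54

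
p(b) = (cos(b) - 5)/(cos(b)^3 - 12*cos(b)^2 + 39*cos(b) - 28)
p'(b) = (cos(b) - 5)*(3*sin(b)*cos(b)^2 - 24*sin(b)*cos(b) + 39*sin(b))/(cos(b)^3 - 12*cos(b)^2 + 39*cos(b) - 28)^2 - sin(b)/(cos(b)^3 - 12*cos(b)^2 + 39*cos(b) - 28)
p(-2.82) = 0.08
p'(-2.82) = 0.02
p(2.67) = 0.08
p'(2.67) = -0.03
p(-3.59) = 0.08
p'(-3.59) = -0.02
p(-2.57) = 0.08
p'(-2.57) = 0.03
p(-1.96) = 0.12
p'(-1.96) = 0.10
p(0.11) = 36.71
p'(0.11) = -667.83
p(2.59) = 0.08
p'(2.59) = -0.03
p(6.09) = 11.89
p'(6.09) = 123.29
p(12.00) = 1.37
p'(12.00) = 4.88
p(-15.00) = 0.09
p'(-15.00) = 0.04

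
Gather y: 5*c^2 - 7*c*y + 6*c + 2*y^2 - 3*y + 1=5*c^2 + 6*c + 2*y^2 + y*(-7*c - 3) + 1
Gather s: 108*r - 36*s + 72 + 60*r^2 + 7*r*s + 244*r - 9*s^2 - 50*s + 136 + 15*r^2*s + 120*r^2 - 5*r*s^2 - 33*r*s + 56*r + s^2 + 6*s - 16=180*r^2 + 408*r + s^2*(-5*r - 8) + s*(15*r^2 - 26*r - 80) + 192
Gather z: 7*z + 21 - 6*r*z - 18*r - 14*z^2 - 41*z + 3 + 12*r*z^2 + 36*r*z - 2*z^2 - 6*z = -18*r + z^2*(12*r - 16) + z*(30*r - 40) + 24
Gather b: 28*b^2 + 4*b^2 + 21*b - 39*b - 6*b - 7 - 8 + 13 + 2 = 32*b^2 - 24*b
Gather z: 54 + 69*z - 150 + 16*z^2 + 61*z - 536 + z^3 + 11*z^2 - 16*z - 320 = z^3 + 27*z^2 + 114*z - 952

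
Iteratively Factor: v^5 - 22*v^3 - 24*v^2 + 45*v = (v - 5)*(v^4 + 5*v^3 + 3*v^2 - 9*v) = (v - 5)*(v - 1)*(v^3 + 6*v^2 + 9*v) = (v - 5)*(v - 1)*(v + 3)*(v^2 + 3*v) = v*(v - 5)*(v - 1)*(v + 3)*(v + 3)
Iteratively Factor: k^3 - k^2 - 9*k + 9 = (k + 3)*(k^2 - 4*k + 3) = (k - 3)*(k + 3)*(k - 1)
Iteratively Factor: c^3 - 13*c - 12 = (c + 3)*(c^2 - 3*c - 4) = (c - 4)*(c + 3)*(c + 1)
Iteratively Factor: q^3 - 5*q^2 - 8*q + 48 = (q + 3)*(q^2 - 8*q + 16) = (q - 4)*(q + 3)*(q - 4)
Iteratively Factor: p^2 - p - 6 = (p + 2)*(p - 3)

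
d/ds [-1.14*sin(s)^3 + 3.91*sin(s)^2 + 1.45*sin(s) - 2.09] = (-3.42*sin(s)^2 + 7.82*sin(s) + 1.45)*cos(s)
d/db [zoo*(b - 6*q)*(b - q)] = zoo*(b + q)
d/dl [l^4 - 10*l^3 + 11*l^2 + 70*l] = 4*l^3 - 30*l^2 + 22*l + 70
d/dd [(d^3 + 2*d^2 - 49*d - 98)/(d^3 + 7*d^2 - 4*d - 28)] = 5/(d^2 - 4*d + 4)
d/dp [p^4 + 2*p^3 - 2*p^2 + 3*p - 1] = 4*p^3 + 6*p^2 - 4*p + 3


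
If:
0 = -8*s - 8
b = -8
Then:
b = -8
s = -1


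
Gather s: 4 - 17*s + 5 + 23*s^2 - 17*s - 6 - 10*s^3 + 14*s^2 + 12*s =-10*s^3 + 37*s^2 - 22*s + 3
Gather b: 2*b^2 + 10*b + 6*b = 2*b^2 + 16*b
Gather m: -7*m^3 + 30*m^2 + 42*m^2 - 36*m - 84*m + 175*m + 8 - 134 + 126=-7*m^3 + 72*m^2 + 55*m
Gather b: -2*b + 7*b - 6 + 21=5*b + 15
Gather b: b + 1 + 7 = b + 8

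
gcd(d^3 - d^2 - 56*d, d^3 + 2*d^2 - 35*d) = d^2 + 7*d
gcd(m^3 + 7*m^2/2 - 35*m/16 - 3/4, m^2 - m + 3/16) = m - 3/4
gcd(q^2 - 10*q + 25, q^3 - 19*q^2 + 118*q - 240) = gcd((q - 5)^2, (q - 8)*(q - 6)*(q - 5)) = q - 5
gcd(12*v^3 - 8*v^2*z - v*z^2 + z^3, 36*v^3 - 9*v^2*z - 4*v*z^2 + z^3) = 3*v + z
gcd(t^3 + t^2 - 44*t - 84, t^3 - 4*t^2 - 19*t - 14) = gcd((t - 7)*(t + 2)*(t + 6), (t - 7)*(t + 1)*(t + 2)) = t^2 - 5*t - 14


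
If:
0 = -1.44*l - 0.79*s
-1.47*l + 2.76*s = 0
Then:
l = 0.00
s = 0.00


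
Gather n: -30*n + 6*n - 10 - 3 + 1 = -24*n - 12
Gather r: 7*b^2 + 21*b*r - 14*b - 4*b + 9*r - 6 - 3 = 7*b^2 - 18*b + r*(21*b + 9) - 9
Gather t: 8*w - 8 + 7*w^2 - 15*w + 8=7*w^2 - 7*w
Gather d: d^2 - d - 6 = d^2 - d - 6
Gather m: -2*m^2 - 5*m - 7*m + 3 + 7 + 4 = -2*m^2 - 12*m + 14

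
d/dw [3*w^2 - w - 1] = 6*w - 1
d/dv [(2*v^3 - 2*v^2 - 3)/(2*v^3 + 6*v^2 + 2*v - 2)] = (8*v^4 + 4*v^3 + v^2 + 22*v + 3)/(2*(v^6 + 6*v^5 + 11*v^4 + 4*v^3 - 5*v^2 - 2*v + 1))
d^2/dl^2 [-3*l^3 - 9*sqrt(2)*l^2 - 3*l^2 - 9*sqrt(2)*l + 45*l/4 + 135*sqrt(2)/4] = -18*l - 18*sqrt(2) - 6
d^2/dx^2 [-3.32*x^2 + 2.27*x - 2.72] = -6.64000000000000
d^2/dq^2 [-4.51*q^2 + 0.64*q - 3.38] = -9.02000000000000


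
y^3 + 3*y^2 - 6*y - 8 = (y - 2)*(y + 1)*(y + 4)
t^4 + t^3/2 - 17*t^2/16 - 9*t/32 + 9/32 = (t - 3/4)*(t - 1/2)*(t + 3/4)*(t + 1)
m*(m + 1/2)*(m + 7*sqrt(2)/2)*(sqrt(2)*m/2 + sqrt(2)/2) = sqrt(2)*m^4/2 + 3*sqrt(2)*m^3/4 + 7*m^3/2 + sqrt(2)*m^2/4 + 21*m^2/4 + 7*m/4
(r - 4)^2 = r^2 - 8*r + 16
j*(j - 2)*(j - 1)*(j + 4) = j^4 + j^3 - 10*j^2 + 8*j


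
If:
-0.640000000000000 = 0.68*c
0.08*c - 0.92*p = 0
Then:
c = -0.94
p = -0.08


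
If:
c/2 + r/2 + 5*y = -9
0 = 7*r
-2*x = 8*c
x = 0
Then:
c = 0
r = 0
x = 0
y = -9/5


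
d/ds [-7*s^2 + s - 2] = 1 - 14*s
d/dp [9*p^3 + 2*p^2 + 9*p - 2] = 27*p^2 + 4*p + 9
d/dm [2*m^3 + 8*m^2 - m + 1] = 6*m^2 + 16*m - 1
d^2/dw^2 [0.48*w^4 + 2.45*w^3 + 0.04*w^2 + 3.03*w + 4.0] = 5.76*w^2 + 14.7*w + 0.08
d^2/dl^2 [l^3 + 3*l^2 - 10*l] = 6*l + 6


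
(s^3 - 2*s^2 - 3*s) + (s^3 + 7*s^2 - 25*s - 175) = 2*s^3 + 5*s^2 - 28*s - 175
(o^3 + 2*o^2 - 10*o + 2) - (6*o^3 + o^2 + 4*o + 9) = -5*o^3 + o^2 - 14*o - 7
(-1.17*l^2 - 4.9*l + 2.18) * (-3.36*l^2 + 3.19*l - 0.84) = 3.9312*l^4 + 12.7317*l^3 - 21.973*l^2 + 11.0702*l - 1.8312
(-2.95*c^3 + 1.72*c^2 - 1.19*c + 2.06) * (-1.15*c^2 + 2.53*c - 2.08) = 3.3925*c^5 - 9.4415*c^4 + 11.8561*c^3 - 8.9573*c^2 + 7.687*c - 4.2848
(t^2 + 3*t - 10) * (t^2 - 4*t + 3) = t^4 - t^3 - 19*t^2 + 49*t - 30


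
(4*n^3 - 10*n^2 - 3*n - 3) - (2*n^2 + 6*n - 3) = 4*n^3 - 12*n^2 - 9*n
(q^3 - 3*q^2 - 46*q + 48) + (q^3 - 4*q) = 2*q^3 - 3*q^2 - 50*q + 48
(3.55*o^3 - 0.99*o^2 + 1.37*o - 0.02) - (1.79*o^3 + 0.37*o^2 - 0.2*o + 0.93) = 1.76*o^3 - 1.36*o^2 + 1.57*o - 0.95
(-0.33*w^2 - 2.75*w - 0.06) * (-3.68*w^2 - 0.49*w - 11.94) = 1.2144*w^4 + 10.2817*w^3 + 5.5085*w^2 + 32.8644*w + 0.7164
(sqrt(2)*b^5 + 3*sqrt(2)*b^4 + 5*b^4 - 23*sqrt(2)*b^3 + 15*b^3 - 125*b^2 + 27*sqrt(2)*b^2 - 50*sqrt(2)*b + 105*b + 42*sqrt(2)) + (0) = sqrt(2)*b^5 + 3*sqrt(2)*b^4 + 5*b^4 - 23*sqrt(2)*b^3 + 15*b^3 - 125*b^2 + 27*sqrt(2)*b^2 - 50*sqrt(2)*b + 105*b + 42*sqrt(2)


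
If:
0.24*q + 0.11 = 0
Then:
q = -0.46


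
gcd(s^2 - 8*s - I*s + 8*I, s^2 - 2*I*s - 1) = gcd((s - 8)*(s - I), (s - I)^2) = s - I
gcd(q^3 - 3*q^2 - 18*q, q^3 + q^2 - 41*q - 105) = q + 3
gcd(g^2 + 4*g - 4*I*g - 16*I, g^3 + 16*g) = g - 4*I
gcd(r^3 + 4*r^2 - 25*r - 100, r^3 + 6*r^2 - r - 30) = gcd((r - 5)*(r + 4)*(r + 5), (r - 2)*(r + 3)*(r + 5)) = r + 5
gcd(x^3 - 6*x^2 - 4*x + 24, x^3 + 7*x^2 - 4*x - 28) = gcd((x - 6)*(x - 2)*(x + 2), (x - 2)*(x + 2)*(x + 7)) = x^2 - 4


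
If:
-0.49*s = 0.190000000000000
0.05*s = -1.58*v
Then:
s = -0.39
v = 0.01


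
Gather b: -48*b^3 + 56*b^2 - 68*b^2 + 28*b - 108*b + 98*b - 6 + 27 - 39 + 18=-48*b^3 - 12*b^2 + 18*b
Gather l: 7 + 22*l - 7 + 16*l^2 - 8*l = 16*l^2 + 14*l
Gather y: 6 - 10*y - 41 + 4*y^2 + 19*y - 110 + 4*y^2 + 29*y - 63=8*y^2 + 38*y - 208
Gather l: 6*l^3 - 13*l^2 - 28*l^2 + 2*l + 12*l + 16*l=6*l^3 - 41*l^2 + 30*l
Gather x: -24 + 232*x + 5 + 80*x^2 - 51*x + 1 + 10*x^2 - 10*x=90*x^2 + 171*x - 18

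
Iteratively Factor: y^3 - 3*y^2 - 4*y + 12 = (y + 2)*(y^2 - 5*y + 6) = (y - 3)*(y + 2)*(y - 2)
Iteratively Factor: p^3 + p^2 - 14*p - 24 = (p + 3)*(p^2 - 2*p - 8) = (p - 4)*(p + 3)*(p + 2)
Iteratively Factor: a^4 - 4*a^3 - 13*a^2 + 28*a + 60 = (a - 5)*(a^3 + a^2 - 8*a - 12) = (a - 5)*(a + 2)*(a^2 - a - 6) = (a - 5)*(a + 2)^2*(a - 3)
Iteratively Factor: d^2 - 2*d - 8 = (d + 2)*(d - 4)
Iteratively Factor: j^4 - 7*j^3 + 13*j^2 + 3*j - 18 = (j - 3)*(j^3 - 4*j^2 + j + 6) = (j - 3)^2*(j^2 - j - 2) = (j - 3)^2*(j - 2)*(j + 1)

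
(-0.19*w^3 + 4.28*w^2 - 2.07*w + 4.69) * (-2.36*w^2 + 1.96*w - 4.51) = 0.4484*w^5 - 10.4732*w^4 + 14.1309*w^3 - 34.4284*w^2 + 18.5281*w - 21.1519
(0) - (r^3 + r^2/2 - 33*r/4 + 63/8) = -r^3 - r^2/2 + 33*r/4 - 63/8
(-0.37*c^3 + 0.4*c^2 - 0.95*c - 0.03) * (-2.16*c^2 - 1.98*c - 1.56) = 0.7992*c^5 - 0.1314*c^4 + 1.8372*c^3 + 1.3218*c^2 + 1.5414*c + 0.0468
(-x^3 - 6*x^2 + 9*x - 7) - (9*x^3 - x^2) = -10*x^3 - 5*x^2 + 9*x - 7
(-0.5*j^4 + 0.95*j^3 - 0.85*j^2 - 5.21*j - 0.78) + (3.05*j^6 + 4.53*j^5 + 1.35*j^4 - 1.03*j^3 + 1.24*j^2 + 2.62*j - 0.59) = 3.05*j^6 + 4.53*j^5 + 0.85*j^4 - 0.0800000000000001*j^3 + 0.39*j^2 - 2.59*j - 1.37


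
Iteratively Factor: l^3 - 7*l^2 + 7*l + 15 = (l - 3)*(l^2 - 4*l - 5) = (l - 5)*(l - 3)*(l + 1)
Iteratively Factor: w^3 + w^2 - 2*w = (w - 1)*(w^2 + 2*w) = (w - 1)*(w + 2)*(w)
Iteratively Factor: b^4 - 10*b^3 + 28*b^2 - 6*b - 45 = (b - 5)*(b^3 - 5*b^2 + 3*b + 9) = (b - 5)*(b - 3)*(b^2 - 2*b - 3) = (b - 5)*(b - 3)*(b + 1)*(b - 3)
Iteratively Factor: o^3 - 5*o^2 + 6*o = (o - 3)*(o^2 - 2*o) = o*(o - 3)*(o - 2)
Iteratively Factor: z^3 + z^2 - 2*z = (z)*(z^2 + z - 2) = z*(z + 2)*(z - 1)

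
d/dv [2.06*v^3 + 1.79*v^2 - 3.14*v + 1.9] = 6.18*v^2 + 3.58*v - 3.14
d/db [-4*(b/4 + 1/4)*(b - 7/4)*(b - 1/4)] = -3*b^2 + 2*b + 25/16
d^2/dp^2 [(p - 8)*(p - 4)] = 2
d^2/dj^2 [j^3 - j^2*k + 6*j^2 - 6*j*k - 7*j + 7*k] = 6*j - 2*k + 12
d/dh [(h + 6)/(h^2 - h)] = (-h^2 - 12*h + 6)/(h^2*(h^2 - 2*h + 1))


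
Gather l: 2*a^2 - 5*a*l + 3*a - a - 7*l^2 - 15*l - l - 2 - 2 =2*a^2 + 2*a - 7*l^2 + l*(-5*a - 16) - 4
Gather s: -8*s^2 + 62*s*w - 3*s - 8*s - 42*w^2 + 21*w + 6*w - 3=-8*s^2 + s*(62*w - 11) - 42*w^2 + 27*w - 3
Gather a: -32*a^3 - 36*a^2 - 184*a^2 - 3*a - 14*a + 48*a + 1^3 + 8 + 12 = -32*a^3 - 220*a^2 + 31*a + 21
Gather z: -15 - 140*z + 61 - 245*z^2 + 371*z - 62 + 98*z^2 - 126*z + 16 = -147*z^2 + 105*z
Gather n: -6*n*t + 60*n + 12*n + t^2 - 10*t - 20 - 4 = n*(72 - 6*t) + t^2 - 10*t - 24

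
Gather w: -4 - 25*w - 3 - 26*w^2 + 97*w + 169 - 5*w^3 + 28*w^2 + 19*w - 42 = -5*w^3 + 2*w^2 + 91*w + 120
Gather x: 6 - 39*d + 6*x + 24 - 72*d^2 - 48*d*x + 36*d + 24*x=-72*d^2 - 3*d + x*(30 - 48*d) + 30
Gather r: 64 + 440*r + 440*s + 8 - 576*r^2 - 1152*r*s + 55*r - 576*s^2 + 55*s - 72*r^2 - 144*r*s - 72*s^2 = -648*r^2 + r*(495 - 1296*s) - 648*s^2 + 495*s + 72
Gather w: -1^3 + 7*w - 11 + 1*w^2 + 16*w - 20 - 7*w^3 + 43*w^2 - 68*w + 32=-7*w^3 + 44*w^2 - 45*w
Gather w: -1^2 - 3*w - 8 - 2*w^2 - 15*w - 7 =-2*w^2 - 18*w - 16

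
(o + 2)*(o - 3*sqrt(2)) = o^2 - 3*sqrt(2)*o + 2*o - 6*sqrt(2)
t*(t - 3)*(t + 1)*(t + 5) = t^4 + 3*t^3 - 13*t^2 - 15*t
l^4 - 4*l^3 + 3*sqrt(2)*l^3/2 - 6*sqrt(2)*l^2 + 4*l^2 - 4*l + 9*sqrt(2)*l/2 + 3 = (l - 3)*(l - 1)*(l + sqrt(2)/2)*(l + sqrt(2))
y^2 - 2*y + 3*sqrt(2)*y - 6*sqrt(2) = (y - 2)*(y + 3*sqrt(2))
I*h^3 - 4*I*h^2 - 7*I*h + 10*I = (h - 5)*(h + 2)*(I*h - I)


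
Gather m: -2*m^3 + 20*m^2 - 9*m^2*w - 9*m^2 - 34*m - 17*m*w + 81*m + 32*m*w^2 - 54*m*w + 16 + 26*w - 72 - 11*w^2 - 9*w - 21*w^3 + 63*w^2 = -2*m^3 + m^2*(11 - 9*w) + m*(32*w^2 - 71*w + 47) - 21*w^3 + 52*w^2 + 17*w - 56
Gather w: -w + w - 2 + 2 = 0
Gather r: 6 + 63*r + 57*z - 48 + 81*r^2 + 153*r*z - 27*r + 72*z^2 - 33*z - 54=81*r^2 + r*(153*z + 36) + 72*z^2 + 24*z - 96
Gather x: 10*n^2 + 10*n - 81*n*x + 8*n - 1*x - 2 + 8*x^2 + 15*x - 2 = 10*n^2 + 18*n + 8*x^2 + x*(14 - 81*n) - 4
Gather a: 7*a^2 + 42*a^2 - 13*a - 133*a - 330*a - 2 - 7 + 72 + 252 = 49*a^2 - 476*a + 315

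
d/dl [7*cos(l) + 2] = -7*sin(l)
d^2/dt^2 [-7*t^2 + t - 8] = -14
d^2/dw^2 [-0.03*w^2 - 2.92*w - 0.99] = -0.0600000000000000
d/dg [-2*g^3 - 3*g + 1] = -6*g^2 - 3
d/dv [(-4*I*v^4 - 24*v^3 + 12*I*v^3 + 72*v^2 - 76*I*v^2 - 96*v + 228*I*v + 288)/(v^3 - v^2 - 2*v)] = (-4*I*v^6 + 8*I*v^5 + v^4*(-48 + 88*I) + v^3*(288 - 504*I) + v^2*(-1104 + 380*I) + 576*v + 576)/(v^6 - 2*v^5 - 3*v^4 + 4*v^3 + 4*v^2)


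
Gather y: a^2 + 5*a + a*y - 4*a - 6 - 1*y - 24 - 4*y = a^2 + a + y*(a - 5) - 30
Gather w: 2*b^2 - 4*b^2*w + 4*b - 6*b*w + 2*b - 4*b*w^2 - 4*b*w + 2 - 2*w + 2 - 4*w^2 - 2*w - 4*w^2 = 2*b^2 + 6*b + w^2*(-4*b - 8) + w*(-4*b^2 - 10*b - 4) + 4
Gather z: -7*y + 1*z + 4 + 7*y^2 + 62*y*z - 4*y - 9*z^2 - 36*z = 7*y^2 - 11*y - 9*z^2 + z*(62*y - 35) + 4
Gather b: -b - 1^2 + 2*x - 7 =-b + 2*x - 8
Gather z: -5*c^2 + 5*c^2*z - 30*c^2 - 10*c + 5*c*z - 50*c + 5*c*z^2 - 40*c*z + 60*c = -35*c^2 + 5*c*z^2 + z*(5*c^2 - 35*c)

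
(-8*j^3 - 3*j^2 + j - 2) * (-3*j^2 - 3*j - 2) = 24*j^5 + 33*j^4 + 22*j^3 + 9*j^2 + 4*j + 4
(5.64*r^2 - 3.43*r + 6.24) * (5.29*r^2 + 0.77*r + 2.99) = 29.8356*r^4 - 13.8019*r^3 + 47.2321*r^2 - 5.4509*r + 18.6576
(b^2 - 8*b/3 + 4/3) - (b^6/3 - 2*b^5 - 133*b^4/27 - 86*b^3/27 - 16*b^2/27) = -b^6/3 + 2*b^5 + 133*b^4/27 + 86*b^3/27 + 43*b^2/27 - 8*b/3 + 4/3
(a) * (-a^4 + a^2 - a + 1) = -a^5 + a^3 - a^2 + a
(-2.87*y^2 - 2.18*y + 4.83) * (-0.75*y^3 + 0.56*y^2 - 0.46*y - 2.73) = 2.1525*y^5 + 0.0278*y^4 - 3.5231*y^3 + 11.5427*y^2 + 3.7296*y - 13.1859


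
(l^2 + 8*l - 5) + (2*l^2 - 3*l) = 3*l^2 + 5*l - 5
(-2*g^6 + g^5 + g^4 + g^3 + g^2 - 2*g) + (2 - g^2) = -2*g^6 + g^5 + g^4 + g^3 - 2*g + 2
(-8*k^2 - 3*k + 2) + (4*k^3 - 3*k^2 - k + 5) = 4*k^3 - 11*k^2 - 4*k + 7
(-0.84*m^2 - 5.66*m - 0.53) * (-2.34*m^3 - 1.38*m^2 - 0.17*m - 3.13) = 1.9656*m^5 + 14.4036*m^4 + 9.1938*m^3 + 4.3228*m^2 + 17.8059*m + 1.6589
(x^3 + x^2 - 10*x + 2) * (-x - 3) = -x^4 - 4*x^3 + 7*x^2 + 28*x - 6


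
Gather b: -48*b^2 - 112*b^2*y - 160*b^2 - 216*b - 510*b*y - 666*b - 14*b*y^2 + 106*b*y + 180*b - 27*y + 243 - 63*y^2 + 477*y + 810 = b^2*(-112*y - 208) + b*(-14*y^2 - 404*y - 702) - 63*y^2 + 450*y + 1053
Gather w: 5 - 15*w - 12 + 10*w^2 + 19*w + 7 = 10*w^2 + 4*w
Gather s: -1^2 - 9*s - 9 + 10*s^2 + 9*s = 10*s^2 - 10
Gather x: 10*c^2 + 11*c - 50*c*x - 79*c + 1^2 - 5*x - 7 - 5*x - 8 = 10*c^2 - 68*c + x*(-50*c - 10) - 14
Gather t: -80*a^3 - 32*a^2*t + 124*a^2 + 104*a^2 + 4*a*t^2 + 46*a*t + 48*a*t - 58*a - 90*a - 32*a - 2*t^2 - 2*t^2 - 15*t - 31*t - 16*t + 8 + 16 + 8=-80*a^3 + 228*a^2 - 180*a + t^2*(4*a - 4) + t*(-32*a^2 + 94*a - 62) + 32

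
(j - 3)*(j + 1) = j^2 - 2*j - 3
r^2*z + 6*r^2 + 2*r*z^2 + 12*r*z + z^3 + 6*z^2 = (r + z)^2*(z + 6)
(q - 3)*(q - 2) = q^2 - 5*q + 6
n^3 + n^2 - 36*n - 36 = (n - 6)*(n + 1)*(n + 6)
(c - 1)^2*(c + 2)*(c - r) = c^4 - c^3*r - 3*c^2 + 3*c*r + 2*c - 2*r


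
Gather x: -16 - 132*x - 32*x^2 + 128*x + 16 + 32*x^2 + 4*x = 0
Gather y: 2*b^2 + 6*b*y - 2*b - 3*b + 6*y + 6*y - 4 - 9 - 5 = 2*b^2 - 5*b + y*(6*b + 12) - 18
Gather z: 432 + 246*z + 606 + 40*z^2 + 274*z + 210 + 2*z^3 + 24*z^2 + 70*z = 2*z^3 + 64*z^2 + 590*z + 1248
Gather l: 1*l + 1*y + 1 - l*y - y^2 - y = l*(1 - y) - y^2 + 1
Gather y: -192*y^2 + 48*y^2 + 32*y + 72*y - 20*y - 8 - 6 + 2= -144*y^2 + 84*y - 12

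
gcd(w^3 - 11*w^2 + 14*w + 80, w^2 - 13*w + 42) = 1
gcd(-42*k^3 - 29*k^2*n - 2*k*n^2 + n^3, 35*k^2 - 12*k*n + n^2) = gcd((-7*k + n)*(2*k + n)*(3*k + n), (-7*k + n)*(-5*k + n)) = 7*k - n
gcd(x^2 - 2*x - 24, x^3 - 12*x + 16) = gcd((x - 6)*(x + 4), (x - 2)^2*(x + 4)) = x + 4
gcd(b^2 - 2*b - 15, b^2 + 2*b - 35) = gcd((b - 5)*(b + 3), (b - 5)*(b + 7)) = b - 5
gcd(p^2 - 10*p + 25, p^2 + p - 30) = p - 5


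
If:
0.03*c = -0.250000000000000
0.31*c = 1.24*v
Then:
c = -8.33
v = -2.08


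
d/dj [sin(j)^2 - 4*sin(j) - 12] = 2*(sin(j) - 2)*cos(j)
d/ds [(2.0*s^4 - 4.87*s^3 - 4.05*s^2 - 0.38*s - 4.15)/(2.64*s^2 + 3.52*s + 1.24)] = (10.56*s^5 + 8.2632*s^4 - 24.3648*s^3 - 31.3692*s^2 + 11.868*s + 14.1368)/(6.9696*s^4 + 18.5856*s^3 + 18.9376*s^2 + 8.7296*s + 1.5376)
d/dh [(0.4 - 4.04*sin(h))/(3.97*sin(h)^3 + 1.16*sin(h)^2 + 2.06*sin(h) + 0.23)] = (32.0776*sin(h)^3 - 0.0776000000000003*sin(h)^2 - 0.928*sin(h) - 1.7532)*cos(h)/(15.7609*sin(h)^6 + 9.2104*sin(h)^5 + 17.702*sin(h)^4 + 6.6054*sin(h)^3 + 4.7772*sin(h)^2 + 0.9476*sin(h) + 0.0529)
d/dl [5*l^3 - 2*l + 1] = 15*l^2 - 2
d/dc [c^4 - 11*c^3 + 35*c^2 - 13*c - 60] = 4*c^3 - 33*c^2 + 70*c - 13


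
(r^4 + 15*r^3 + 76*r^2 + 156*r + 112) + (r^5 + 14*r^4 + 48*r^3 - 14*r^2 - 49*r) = r^5 + 15*r^4 + 63*r^3 + 62*r^2 + 107*r + 112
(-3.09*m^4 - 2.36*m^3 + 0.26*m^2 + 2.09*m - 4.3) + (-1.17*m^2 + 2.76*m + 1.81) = -3.09*m^4 - 2.36*m^3 - 0.91*m^2 + 4.85*m - 2.49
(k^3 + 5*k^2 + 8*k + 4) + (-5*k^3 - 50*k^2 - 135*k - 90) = -4*k^3 - 45*k^2 - 127*k - 86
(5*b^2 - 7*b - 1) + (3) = 5*b^2 - 7*b + 2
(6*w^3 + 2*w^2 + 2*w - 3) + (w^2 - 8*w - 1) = 6*w^3 + 3*w^2 - 6*w - 4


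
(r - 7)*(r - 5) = r^2 - 12*r + 35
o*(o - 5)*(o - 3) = o^3 - 8*o^2 + 15*o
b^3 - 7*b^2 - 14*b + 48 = (b - 8)*(b - 2)*(b + 3)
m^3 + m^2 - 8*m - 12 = (m - 3)*(m + 2)^2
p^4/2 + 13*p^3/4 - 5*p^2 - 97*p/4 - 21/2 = (p/2 + 1)*(p - 3)*(p + 1/2)*(p + 7)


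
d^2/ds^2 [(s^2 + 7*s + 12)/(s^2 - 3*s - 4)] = 4*(5*s^3 + 24*s^2 - 12*s + 44)/(s^6 - 9*s^5 + 15*s^4 + 45*s^3 - 60*s^2 - 144*s - 64)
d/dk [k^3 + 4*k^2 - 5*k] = 3*k^2 + 8*k - 5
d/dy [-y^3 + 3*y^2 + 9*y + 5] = -3*y^2 + 6*y + 9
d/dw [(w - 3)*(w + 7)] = 2*w + 4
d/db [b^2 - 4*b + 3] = 2*b - 4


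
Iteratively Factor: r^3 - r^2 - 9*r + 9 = (r - 1)*(r^2 - 9) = (r - 1)*(r + 3)*(r - 3)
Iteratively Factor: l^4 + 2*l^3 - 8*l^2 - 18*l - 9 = (l - 3)*(l^3 + 5*l^2 + 7*l + 3) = (l - 3)*(l + 1)*(l^2 + 4*l + 3) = (l - 3)*(l + 1)*(l + 3)*(l + 1)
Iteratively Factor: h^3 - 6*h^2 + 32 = (h - 4)*(h^2 - 2*h - 8) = (h - 4)^2*(h + 2)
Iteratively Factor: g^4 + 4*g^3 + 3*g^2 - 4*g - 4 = (g + 1)*(g^3 + 3*g^2 - 4) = (g + 1)*(g + 2)*(g^2 + g - 2) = (g + 1)*(g + 2)^2*(g - 1)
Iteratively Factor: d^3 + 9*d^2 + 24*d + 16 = (d + 1)*(d^2 + 8*d + 16) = (d + 1)*(d + 4)*(d + 4)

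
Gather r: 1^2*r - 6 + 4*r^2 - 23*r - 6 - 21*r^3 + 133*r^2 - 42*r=-21*r^3 + 137*r^2 - 64*r - 12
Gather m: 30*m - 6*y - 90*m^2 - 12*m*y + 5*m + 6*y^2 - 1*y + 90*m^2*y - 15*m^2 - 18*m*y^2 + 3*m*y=m^2*(90*y - 105) + m*(-18*y^2 - 9*y + 35) + 6*y^2 - 7*y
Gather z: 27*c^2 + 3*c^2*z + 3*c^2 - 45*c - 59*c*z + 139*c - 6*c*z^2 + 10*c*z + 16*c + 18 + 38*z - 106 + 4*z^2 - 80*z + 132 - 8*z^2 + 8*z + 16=30*c^2 + 110*c + z^2*(-6*c - 4) + z*(3*c^2 - 49*c - 34) + 60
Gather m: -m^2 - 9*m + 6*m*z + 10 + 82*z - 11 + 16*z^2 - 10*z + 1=-m^2 + m*(6*z - 9) + 16*z^2 + 72*z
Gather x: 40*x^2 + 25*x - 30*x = 40*x^2 - 5*x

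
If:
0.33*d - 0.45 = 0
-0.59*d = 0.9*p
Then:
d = 1.36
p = -0.89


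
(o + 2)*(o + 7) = o^2 + 9*o + 14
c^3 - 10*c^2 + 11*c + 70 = (c - 7)*(c - 5)*(c + 2)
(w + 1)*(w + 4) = w^2 + 5*w + 4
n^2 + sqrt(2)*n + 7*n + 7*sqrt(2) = (n + 7)*(n + sqrt(2))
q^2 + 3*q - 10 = (q - 2)*(q + 5)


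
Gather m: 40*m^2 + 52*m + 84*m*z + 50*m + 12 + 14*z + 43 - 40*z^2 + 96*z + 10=40*m^2 + m*(84*z + 102) - 40*z^2 + 110*z + 65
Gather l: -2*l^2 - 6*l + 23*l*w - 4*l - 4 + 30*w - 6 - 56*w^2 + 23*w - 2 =-2*l^2 + l*(23*w - 10) - 56*w^2 + 53*w - 12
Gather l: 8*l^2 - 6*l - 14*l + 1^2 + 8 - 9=8*l^2 - 20*l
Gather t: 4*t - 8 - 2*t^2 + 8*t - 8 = -2*t^2 + 12*t - 16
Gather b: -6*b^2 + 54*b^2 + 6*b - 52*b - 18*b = 48*b^2 - 64*b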